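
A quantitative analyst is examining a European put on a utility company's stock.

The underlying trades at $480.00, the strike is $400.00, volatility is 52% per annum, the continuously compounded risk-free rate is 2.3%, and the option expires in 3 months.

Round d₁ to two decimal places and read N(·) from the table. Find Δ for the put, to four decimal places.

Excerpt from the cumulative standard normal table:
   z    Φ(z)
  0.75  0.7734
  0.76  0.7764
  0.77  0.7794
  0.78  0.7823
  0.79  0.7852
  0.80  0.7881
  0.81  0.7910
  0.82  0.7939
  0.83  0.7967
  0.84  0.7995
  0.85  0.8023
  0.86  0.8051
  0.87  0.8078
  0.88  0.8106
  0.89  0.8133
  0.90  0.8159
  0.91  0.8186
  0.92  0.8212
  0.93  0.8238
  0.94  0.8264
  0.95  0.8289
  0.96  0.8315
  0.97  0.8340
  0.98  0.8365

T = 0.25;  σ√T = 0.2600
d₁ = [ln(480/400) + (0.023 + 0.52²/2)·0.25] / 0.2600 = [0.1823 + 0.0396] / 0.2600 = 0.8534 ≈ 0.85
N(d₁) = N(0.85) = 0.8023
Δ_put = N(d₁) − 1 = 0.8023 − 1 = -0.1977

-0.1977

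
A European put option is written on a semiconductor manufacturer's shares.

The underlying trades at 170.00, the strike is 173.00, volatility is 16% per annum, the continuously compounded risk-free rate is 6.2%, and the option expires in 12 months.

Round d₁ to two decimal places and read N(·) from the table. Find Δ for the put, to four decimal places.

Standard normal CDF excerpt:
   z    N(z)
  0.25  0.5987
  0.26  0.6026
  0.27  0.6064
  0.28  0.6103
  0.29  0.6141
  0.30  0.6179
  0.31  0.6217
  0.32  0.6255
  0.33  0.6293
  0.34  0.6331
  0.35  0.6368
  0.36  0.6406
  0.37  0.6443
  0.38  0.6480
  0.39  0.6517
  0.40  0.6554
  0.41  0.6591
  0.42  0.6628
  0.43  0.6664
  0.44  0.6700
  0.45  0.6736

σ√T = 0.16·√1 = 0.1600
d₁ = [ln(170/173) + (0.062 + 0.16²/2)·1] / 0.1600 = [-0.0175 + 0.0748] / 0.1600 = 0.3582 which rounds to 0.36
N(d₁) = N(0.36) = 0.6406
Δ_put = N(d₁) − 1 = 0.6406 − 1 = -0.3594

-0.3594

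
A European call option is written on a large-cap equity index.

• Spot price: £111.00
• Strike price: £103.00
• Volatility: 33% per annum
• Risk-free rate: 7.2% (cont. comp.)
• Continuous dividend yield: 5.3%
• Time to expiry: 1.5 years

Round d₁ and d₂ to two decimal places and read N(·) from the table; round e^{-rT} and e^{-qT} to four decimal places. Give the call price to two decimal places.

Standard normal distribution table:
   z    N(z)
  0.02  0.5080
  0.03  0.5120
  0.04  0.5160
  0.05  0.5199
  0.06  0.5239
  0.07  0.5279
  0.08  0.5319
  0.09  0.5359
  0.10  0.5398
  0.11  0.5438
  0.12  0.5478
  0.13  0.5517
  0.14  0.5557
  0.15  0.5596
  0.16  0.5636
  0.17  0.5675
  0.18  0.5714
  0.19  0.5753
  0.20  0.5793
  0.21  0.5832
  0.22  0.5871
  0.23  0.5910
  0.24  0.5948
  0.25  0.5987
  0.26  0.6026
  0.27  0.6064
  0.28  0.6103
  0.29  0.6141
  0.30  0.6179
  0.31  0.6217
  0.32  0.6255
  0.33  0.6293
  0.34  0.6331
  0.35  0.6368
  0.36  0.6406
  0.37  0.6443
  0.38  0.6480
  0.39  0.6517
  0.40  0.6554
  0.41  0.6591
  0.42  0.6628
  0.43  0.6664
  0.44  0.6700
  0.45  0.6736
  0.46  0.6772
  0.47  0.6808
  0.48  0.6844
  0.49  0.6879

T = 1.5;  σ√T = 0.4042
d₁ = [ln(111/103) + (0.072 − 0.053 + ½·0.33²)·1.5] / (σ√T) = (0.0748 + 0.1102) / 0.4042 = 0.4577 ⇒ 0.46
d₂ = 0.4577 − 0.4042 = 0.0535 ⇒ 0.05
exp(−qT) = exp(−0.053·1.5) = 0.9236;  exp(−rT) = exp(−0.072·1.5) = 0.8976
N(d₁) = N(0.46) = 0.6772;  N(d₂) = N(0.05) = 0.5199
C = 111·0.9236·0.6772 − 103·0.8976·0.5199 = 69.4263 − 48.0662 = 21.3601

£21.36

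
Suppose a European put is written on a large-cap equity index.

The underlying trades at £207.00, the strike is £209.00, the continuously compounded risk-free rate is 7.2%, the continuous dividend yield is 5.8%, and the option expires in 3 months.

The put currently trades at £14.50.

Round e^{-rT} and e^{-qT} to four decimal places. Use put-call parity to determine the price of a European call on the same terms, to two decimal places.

e^(−qT) = e^(−0.058·0.25) = 0.9856;  e^(−rT) = e^(−0.072·0.25) = 0.9822
Put-call parity: C − P = S·e^(−qT) − K·e^(−rT) = 207·0.9856 − 209·0.9822 = 204.0192 − 205.2798 = -1.2606
C = P + (C − P) = 14.50 + (-1.2606) = 13.2394

£13.24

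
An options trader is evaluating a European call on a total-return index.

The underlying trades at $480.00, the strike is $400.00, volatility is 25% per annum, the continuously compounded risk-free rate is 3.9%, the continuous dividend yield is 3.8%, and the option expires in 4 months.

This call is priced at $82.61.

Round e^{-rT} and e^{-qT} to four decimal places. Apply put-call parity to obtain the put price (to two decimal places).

exp(−qT) = exp(−0.038·0.3333) = 0.9874;  exp(−rT) = exp(−0.039·0.3333) = 0.9871
Put-call parity: C − P = S·e^(−qT) − K·e^(−rT) = 480·0.9874 − 400·0.9871 = 473.9520 − 394.8400 = 79.1120
P = C − (C − P) = 82.61 − (79.1120) = 3.4980

$3.50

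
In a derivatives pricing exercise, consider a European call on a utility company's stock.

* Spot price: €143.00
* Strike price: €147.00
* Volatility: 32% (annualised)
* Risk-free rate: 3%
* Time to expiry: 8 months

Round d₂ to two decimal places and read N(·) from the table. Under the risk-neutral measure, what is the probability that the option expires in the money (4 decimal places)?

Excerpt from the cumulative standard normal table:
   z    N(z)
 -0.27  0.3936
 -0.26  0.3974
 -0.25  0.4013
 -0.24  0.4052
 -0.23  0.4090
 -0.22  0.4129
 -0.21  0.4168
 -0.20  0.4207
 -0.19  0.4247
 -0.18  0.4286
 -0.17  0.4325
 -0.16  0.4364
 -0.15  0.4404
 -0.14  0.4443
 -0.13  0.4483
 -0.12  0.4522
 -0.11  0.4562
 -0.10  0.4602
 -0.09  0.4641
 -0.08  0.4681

σ√T = 0.32·√0.6667 = 0.2613
ln(S/K) + (r + σ²/2)T = ln(143/147) + (0.03 + 0.32²/2)·0.6667 = -0.0276 + 0.0541 = 0.0265
d₁ = 0.0265 / 0.2613 = 0.1016 which rounds to 0.10
d₂ = d₁ − σ√T = 0.1016 − 0.2613 = -0.1597 which rounds to -0.16
Risk-neutral Pr[S_T > K] = N(d₂) = N(-0.16) = 0.4364

0.4364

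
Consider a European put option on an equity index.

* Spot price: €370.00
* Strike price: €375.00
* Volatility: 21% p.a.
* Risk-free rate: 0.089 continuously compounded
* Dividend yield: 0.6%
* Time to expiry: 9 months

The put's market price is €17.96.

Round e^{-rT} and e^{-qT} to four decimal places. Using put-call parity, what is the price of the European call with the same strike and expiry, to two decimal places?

€35.52

exp(−qT) = exp(−0.006·0.75) = 0.9955;  exp(−rT) = exp(−0.089·0.75) = 0.9354
Put-call parity: C − P = S·e^(−qT) − K·e^(−rT) = 370·0.9955 − 375·0.9354 = 368.3350 − 350.7750 = 17.5600
C = P + (C − P) = 17.96 + (17.5600) = 35.5200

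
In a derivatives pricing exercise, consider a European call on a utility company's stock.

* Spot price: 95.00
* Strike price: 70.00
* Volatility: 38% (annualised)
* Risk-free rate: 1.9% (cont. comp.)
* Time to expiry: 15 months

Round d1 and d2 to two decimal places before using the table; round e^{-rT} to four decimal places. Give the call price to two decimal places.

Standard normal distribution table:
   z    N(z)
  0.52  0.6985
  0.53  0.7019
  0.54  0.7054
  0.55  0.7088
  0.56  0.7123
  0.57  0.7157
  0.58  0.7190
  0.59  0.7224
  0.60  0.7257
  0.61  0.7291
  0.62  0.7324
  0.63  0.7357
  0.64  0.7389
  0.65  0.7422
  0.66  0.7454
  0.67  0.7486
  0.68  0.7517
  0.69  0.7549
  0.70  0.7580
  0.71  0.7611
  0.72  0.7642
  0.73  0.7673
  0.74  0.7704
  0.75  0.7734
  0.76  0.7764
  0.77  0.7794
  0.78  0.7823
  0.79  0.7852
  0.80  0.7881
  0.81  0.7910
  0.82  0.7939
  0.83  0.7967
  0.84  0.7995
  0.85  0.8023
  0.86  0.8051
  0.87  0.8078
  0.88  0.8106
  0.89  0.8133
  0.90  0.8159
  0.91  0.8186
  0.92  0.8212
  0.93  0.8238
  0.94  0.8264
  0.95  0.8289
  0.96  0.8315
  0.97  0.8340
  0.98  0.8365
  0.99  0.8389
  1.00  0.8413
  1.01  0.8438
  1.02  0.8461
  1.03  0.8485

σ√T = 0.38 × 1.1180 = 0.4249
d₁ = [ln(95/70) + (0.019 + ½·0.38²)·1.25] / (σ√T) = (0.3054 + 0.1140) / 0.4249 = 0.9871 → 0.99
d₂ = 0.9871 − 0.4249 = 0.5623 → 0.56
e^(−rT) = e^(−0.019·1.25) = 0.9765
C = 95·N(0.99) − 70·0.9765·N(0.56) = 95·0.8389 − 70·0.9765·0.7123 = 79.6955 − 48.6893 = 31.0062

31.01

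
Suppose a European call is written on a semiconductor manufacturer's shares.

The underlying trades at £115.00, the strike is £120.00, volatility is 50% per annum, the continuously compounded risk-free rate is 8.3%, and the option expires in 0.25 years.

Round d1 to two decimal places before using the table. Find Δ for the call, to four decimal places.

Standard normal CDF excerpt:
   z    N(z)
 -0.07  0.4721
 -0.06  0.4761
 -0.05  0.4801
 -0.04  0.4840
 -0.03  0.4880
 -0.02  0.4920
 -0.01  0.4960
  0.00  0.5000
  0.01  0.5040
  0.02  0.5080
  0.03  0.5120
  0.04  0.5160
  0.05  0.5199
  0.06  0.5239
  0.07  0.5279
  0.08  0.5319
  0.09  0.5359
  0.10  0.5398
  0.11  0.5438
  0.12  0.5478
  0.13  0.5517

σ√T = 0.5 × 0.5000 = 0.2500
d₁ = [ln(115/120) + (0.083 + 0.5²/2)·0.25] / 0.2500 = [-0.0426 + 0.0520] / 0.2500 = 0.0378 → 0.04
N(d₁) = N(0.04) = 0.5160
Δ_call = N(d₁) = 0.5160

0.5160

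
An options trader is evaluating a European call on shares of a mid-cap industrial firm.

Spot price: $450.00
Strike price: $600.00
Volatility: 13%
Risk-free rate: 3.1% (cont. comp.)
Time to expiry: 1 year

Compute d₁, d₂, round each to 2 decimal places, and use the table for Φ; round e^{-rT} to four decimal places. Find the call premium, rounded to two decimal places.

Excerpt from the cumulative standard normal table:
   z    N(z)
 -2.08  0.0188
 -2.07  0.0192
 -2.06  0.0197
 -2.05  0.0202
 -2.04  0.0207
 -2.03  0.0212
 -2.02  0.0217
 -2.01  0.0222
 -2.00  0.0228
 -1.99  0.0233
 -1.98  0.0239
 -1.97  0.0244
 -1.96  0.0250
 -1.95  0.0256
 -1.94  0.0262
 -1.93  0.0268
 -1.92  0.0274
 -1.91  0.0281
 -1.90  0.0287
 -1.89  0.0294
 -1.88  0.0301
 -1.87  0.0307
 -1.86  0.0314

σ√T = 0.13 × 1.0000 = 0.1300
ln(S/K) + (r + σ²/2)T = ln(450/600) + (0.031 + 0.13²/2)·1 = -0.2877 + 0.0394 = -0.2482
d₁ = -0.2482 / 0.1300 = -1.9095 which rounds to -1.91
d₂ = d₁ − σ√T = -1.9095 − 0.1300 = -2.0395 which rounds to -2.04
e^(−rT) = e^(−0.031·1) = 0.9695
N(d₁) = N(-1.91) = 0.0281;  N(d₂) = N(-2.04) = 0.0207
C = 450·0.0281 − 600·0.9695·0.0207 = 12.6450 − 12.0412 = 0.6038

$0.60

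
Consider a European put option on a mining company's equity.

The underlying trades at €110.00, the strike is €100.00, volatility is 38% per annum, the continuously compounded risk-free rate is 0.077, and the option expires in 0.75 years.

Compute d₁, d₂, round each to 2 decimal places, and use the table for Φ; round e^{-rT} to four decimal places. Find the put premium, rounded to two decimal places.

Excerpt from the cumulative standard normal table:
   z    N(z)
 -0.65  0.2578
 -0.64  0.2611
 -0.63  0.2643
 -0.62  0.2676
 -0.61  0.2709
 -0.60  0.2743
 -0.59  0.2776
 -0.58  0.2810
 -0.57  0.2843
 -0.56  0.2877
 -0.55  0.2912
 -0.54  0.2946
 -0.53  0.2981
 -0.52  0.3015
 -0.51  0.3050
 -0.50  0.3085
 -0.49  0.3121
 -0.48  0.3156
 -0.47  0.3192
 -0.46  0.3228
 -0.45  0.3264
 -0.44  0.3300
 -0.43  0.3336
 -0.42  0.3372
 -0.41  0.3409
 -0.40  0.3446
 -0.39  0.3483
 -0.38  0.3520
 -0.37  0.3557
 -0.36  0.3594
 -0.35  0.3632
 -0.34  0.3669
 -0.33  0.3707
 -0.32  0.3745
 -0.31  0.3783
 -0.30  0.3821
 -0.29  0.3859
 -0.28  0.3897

T = 0.75;  σ√T = 0.3291
d₁ = [ln(110/100) + (0.077 + 0.38²/2)·0.75] / 0.3291 = [0.0953 + 0.1119] / 0.3291 = 0.6296 → 0.63
d₂ = d₁ − σ√T = 0.6296 − 0.3291 = 0.3006 → 0.30
exp(−rT) = exp(−0.077·0.75) = 0.9439
N(−d₂) = N(-0.30) = 0.3821;  N(−d₁) = N(-0.63) = 0.2643
P = 100·0.9439·0.3821 − 110·0.2643 = 36.0664 − 29.0730 = 6.9934

€6.99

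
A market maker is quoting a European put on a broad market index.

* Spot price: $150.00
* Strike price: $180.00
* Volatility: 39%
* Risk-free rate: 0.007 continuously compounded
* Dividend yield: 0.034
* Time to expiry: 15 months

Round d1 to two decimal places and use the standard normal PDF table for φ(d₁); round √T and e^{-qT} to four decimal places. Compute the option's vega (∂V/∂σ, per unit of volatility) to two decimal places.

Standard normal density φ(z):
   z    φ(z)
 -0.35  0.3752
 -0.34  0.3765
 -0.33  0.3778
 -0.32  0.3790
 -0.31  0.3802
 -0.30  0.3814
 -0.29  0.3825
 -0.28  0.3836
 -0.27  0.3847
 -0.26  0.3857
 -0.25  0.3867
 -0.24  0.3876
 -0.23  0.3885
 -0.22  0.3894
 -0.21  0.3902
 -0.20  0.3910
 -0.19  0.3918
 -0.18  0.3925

61.65

T = 1.25;  σ√T = 0.4360
d₁ = [ln(150/180) + (0.007 − 0.034 + ½·0.39²)·1.25] / (σ√T) = (-0.1823 + 0.0613) / 0.4360 = -0.2775 → -0.28
√T = √1.25 = 1.1180
φ(d₁) = φ(-0.28) = 0.3836
e^(−qT) = e^(−0.034·1.25) = 0.9584
vega = S·e^(−qT)·φ(d₁)·√T = 150·0.9584·0.3836·1.1180 = 61.6536
(Vega is the same for a European call and put with the same parameters.)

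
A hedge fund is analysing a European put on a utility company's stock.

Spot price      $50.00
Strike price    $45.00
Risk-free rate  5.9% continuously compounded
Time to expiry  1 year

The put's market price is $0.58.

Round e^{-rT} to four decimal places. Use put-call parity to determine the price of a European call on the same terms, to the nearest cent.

$8.16

e^(−rT) = e^(−0.059·1) = 0.9427
Put-call parity: C − P = S − K·e^(−rT) = 50 − 45·0.9427 = 50 − 42.4215 = 7.5785
C = P + (C − P) = 0.58 + (7.5785) = 8.1585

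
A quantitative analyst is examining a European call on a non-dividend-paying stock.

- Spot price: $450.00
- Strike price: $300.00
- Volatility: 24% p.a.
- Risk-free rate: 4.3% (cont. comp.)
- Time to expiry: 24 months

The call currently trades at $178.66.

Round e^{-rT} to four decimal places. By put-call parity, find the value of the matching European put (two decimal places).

exp(−rT) = exp(−0.043·2) = 0.9176
Put-call parity: C − P = S − K·e^(−rT) = 450 − 300·0.9176 = 450 − 275.2800 = 174.7200
P = C − (C − P) = 178.66 − (174.7200) = 3.9400

$3.94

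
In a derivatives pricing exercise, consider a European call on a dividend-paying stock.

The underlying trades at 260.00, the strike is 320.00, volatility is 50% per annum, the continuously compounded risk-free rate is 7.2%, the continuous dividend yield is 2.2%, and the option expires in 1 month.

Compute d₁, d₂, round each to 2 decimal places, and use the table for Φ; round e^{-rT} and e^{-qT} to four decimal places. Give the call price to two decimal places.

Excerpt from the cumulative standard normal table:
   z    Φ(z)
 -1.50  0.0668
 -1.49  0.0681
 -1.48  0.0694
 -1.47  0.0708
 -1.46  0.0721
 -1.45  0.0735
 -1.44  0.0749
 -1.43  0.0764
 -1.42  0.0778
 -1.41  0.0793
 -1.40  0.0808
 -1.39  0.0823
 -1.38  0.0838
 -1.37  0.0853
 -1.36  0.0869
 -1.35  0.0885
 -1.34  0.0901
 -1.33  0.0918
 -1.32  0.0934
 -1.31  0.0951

1.31

σ√T = 0.5·√0.08333 = 0.1443
d₁ = [ln(260/320) + (0.072 − 0.022 + 0.5²/2)·0.08333] / 0.1443 = [-0.2076 + 0.0146] / 0.1443 = -1.3375 which rounds to -1.34
d₂ = d₁ − σ√T = -1.3375 − 0.1443 = -1.4819 which rounds to -1.48
exp(−qT) = exp(−0.022·0.08333) = 0.9982;  exp(−rT) = exp(−0.072·0.08333) = 0.9940
C = 260·0.9982·N(-1.34) − 320·0.9940·N(-1.48) = 260·0.9982·0.0901 − 320·0.9940·0.0694 = 23.3838 − 22.0748 = 1.3091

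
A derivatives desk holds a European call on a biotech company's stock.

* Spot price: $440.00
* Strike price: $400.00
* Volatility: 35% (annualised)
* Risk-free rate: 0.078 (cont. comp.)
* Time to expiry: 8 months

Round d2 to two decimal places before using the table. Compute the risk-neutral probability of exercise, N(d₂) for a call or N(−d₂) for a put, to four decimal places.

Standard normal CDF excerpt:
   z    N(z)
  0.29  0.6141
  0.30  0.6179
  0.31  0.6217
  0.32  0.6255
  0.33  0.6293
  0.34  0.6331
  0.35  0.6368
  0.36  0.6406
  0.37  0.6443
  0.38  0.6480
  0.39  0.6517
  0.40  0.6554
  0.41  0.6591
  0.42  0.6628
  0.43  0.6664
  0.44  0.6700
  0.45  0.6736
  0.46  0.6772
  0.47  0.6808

T = 0.6667;  σ√T = 0.2858
d₁ = [ln(440/400) + (0.078 + 0.35²/2)·0.6667] / 0.2858 = [0.0953 + 0.0928] / 0.2858 = 0.6584 → 0.66
d₂ = d₁ − σ√T = 0.6584 − 0.2858 = 0.3726 → 0.37
Pr(exercise) under Q = N(d₂) = 0.6443

0.6443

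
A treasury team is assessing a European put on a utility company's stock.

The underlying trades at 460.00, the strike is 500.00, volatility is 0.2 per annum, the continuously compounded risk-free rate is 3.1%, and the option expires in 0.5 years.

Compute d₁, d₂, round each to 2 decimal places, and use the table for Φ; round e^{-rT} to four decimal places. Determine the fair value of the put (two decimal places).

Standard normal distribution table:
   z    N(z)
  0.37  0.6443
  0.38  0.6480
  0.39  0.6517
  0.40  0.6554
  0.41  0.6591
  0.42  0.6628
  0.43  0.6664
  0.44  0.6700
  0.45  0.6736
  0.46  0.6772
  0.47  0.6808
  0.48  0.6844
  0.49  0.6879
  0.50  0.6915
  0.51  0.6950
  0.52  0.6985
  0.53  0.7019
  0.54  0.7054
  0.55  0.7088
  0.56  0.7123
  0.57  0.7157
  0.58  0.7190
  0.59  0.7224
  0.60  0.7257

45.76

T = 0.5;  σ√T = 0.1414
d₁ = [ln(460/500) + (0.031 + 0.2²/2)·0.5] / 0.1414 = [-0.0834 + 0.0255] / 0.1414 = -0.4093 ⇒ -0.41
d₂ = d₁ − σ√T = -0.4093 − 0.1414 = -0.5507 ⇒ -0.55
exp(−rT) = exp(−0.031·0.5) = 0.9846
P = 500·0.9846·N(0.55) − 460·N(0.41) = 500·0.9846·0.7088 − 460·0.6591 = 348.9422 − 303.1860 = 45.7562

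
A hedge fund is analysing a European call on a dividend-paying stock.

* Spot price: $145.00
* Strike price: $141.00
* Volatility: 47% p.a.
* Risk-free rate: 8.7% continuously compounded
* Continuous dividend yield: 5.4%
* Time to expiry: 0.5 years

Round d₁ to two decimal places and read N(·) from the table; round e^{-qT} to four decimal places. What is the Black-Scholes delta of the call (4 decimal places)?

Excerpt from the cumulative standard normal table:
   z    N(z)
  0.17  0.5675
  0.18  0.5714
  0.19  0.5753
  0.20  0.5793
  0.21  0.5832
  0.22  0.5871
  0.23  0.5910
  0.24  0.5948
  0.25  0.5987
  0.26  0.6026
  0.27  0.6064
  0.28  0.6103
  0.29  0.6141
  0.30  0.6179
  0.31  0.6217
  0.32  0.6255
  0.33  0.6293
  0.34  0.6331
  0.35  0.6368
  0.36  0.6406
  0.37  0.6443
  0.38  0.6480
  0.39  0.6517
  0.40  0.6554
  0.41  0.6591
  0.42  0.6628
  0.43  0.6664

0.6015

σ√T = 0.47·√0.5 = 0.3323
ln(S/K) + (r − q + σ²/2)T = ln(145/141) + (0.087 − 0.054 + 0.47²/2)·0.5 = 0.0280 + 0.0717 = 0.0997
d₁ = 0.0997 / 0.3323 = 0.3000 which rounds to 0.30
N(d₁) = N(0.30) = 0.6179
Δ_call = e^(−qT)·N(d₁) = 0.9734·0.6179 = 0.6015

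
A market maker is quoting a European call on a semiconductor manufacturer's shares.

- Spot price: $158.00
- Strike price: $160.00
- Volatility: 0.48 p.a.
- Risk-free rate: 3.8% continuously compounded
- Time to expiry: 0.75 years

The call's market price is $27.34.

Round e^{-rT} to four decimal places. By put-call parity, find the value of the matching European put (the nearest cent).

exp(−rT) = exp(−0.038·0.75) = 0.9719
Put-call parity: C − P = S − K·e^(−rT) = 158 − 160·0.9719 = 158 − 155.5040 = 2.4960
P = C − (C − P) = 27.34 − (2.4960) = 24.8440

$24.84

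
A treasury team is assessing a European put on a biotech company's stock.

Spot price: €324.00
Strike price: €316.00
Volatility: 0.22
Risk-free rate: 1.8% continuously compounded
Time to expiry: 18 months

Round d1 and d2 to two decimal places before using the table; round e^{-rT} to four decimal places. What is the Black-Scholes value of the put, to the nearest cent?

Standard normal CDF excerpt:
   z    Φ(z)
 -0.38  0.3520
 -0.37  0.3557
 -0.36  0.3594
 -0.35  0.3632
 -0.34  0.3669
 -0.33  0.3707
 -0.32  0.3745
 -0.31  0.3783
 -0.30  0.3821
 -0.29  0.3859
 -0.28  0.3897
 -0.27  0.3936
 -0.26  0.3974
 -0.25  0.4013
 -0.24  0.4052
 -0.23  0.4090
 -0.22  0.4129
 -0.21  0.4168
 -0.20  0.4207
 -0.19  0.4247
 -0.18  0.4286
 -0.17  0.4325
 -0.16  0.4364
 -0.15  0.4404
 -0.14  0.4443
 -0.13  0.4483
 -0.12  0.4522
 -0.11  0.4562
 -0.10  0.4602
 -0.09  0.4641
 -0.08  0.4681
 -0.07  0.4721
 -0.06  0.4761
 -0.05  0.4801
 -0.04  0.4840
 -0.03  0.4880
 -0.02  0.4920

€26.34

T = 1.5;  σ√T = 0.2694
ln(S/K) + (r + σ²/2)T = ln(324/316) + (0.018 + 0.22²/2)·1.5 = 0.0250 + 0.0633 = 0.0883
d₁ = 0.0883 / 0.2694 = 0.3277 ≈ 0.33
d₂ = d₁ − σ√T = 0.3277 − 0.2694 = 0.0583 ≈ 0.06
e^(−rT) = e^(−0.018·1.5) = 0.9734
N(−d₂) = N(-0.06) = 0.4761;  N(−d₁) = N(-0.33) = 0.3707
P = 316·0.9734·0.4761 − 324·0.3707 = 146.4457 − 120.1068 = 26.3389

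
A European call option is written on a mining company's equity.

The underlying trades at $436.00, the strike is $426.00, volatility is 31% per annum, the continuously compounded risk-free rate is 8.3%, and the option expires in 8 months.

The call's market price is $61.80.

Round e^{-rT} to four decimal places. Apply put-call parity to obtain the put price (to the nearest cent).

$28.88

e^(−rT) = e^(−0.083·0.6667) = 0.9462
Put-call parity: C − P = S − K·e^(−rT) = 436 − 426·0.9462 = 436 − 403.0812 = 32.9188
P = C − (C − P) = 61.80 − (32.9188) = 28.8812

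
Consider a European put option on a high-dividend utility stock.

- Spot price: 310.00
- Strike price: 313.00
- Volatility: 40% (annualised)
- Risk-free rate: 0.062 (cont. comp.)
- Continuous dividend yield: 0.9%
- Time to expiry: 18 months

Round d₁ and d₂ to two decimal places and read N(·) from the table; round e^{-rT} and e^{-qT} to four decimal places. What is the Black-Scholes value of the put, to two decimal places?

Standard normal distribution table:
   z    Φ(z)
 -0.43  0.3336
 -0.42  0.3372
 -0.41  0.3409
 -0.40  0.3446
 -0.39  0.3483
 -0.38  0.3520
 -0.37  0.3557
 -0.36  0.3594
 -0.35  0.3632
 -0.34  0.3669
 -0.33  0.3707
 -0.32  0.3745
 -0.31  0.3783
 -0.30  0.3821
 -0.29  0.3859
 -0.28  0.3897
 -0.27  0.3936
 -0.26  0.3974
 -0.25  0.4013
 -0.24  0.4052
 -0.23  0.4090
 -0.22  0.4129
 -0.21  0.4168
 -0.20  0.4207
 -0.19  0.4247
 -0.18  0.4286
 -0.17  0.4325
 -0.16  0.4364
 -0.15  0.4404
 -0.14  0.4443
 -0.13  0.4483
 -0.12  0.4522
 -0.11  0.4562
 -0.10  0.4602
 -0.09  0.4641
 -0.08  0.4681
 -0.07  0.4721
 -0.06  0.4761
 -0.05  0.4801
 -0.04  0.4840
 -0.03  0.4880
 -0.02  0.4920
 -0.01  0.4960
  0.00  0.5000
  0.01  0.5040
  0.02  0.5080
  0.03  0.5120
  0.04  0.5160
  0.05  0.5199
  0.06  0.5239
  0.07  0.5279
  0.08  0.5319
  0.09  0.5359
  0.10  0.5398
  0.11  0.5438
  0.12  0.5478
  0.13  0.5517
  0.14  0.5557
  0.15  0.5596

σ√T = 0.4 × 1.2247 = 0.4899
d₁ = [ln(310/313) + (0.062 − 0.009 + 0.4²/2)·1.5] / 0.4899 = [-0.0096 + 0.1995] / 0.4899 = 0.3876 ≈ 0.39
d₂ = d₁ − σ√T = 0.3876 − 0.4899 = -0.1023 ≈ -0.10
exp(−qT) = exp(−0.009·1.5) = 0.9866;  exp(−rT) = exp(−0.062·1.5) = 0.9112
N(−d₂) = N(0.10) = 0.5398;  N(−d₁) = N(-0.39) = 0.3483
P = 313·0.9112·0.5398 − 310·0.9866·0.3483 = 153.9540 − 106.5262 = 47.4278

47.43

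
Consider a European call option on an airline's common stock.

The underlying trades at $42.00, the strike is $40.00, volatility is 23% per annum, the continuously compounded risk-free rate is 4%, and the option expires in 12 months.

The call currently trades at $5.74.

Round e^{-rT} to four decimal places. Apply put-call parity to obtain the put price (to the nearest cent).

e^(−rT) = e^(−0.04·1) = 0.9608
Put-call parity: C − P = S − K·e^(−rT) = 42 − 40·0.9608 = 42 − 38.4320 = 3.5680
P = C − (C − P) = 5.74 − (3.5680) = 2.1720

$2.17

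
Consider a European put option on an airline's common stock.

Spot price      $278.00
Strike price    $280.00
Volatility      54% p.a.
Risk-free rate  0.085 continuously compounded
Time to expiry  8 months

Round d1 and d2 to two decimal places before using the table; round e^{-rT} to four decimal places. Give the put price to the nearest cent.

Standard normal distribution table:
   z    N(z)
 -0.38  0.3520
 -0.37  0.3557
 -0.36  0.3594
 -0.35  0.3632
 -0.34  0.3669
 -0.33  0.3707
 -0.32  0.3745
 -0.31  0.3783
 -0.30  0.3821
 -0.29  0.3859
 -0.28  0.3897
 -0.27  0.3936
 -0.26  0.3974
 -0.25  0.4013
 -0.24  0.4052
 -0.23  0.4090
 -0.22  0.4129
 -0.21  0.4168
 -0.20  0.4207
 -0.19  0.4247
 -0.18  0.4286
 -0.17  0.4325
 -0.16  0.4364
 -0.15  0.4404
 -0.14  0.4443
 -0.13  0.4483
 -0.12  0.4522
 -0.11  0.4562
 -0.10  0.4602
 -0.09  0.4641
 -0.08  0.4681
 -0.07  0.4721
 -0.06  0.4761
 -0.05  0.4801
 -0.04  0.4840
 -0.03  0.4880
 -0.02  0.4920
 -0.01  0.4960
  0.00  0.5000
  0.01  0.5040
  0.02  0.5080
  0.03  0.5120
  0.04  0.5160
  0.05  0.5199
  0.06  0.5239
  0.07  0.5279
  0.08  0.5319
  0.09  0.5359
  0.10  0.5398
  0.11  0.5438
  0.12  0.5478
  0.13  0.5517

$40.82

T = 0.6667;  σ√T = 0.4409
d₁ = [ln(278/280) + (0.085 + ½·0.54²)·0.6667] / (σ√T) = (-0.0072 + 0.1539) / 0.4409 = 0.3327 which rounds to 0.33
d₂ = 0.3327 − 0.4409 = -0.1082 which rounds to -0.11
e^(−rT) = e^(−0.085·0.6667) = 0.9449
P = 280·0.9449·N(0.11) − 278·N(-0.33) = 280·0.9449·0.5438 − 278·0.3707 = 143.8743 − 103.0546 = 40.8197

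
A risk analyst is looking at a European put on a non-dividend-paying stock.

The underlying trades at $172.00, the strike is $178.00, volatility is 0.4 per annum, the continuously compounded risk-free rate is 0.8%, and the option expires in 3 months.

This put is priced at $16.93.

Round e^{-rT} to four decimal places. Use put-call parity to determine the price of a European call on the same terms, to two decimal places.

$11.29

exp(−rT) = exp(−0.008·0.25) = 0.9980
Put-call parity: C − P = S − K·e^(−rT) = 172 − 178·0.9980 = 172 − 177.6440 = -5.6440
C = P + (C − P) = 16.93 + (-5.6440) = 11.2860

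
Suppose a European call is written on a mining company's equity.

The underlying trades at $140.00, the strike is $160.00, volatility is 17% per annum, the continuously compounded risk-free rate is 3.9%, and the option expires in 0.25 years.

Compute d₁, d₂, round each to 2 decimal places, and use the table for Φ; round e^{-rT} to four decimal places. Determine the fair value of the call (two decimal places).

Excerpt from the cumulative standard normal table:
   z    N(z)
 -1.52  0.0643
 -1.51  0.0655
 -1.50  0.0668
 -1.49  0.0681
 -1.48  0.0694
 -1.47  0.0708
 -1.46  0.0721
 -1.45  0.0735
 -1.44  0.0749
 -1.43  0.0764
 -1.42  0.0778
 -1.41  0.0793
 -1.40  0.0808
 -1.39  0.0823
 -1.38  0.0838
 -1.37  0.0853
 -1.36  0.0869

$0.52

T = 0.25;  σ√T = 0.0850
d₁ = [ln(140/160) + (0.039 + 0.17²/2)·0.25] / 0.0850 = [-0.1335 + 0.0134] / 0.0850 = -1.4138 ≈ -1.41
d₂ = d₁ − σ√T = -1.4138 − 0.0850 = -1.4988 ≈ -1.50
exp(−rT) = exp(−0.039·0.25) = 0.9903
N(d₁) = N(-1.41) = 0.0793;  N(d₂) = N(-1.50) = 0.0668
C = 140·0.0793 − 160·0.9903·0.0668 = 11.1020 − 10.5843 = 0.5177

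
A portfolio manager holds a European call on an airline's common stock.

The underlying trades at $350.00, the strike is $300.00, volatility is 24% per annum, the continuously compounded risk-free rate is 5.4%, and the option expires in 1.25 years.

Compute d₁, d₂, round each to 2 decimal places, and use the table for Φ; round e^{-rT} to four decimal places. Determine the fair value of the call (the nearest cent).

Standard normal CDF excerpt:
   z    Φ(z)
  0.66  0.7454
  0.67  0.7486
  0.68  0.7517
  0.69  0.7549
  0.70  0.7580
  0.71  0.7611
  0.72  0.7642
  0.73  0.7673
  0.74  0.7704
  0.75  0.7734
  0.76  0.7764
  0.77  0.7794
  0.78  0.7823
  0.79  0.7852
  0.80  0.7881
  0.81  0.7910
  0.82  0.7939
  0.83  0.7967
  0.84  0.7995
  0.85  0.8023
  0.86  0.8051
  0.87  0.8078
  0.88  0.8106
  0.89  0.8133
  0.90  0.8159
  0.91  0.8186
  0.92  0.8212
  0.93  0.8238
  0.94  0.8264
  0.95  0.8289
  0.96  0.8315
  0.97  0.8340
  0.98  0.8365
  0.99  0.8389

$79.34

T = 1.25;  σ√T = 0.2683
d₁ = [ln(350/300) + (0.054 + 0.24²/2)·1.25] / 0.2683 = [0.1542 + 0.1035] / 0.2683 = 0.9602 ⇒ 0.96
d₂ = d₁ − σ√T = 0.9602 − 0.2683 = 0.6919 ⇒ 0.69
e^(−rT) = e^(−0.054·1.25) = 0.9347
N(d₁) = N(0.96) = 0.8315;  N(d₂) = N(0.69) = 0.7549
C = 350·0.8315 − 300·0.9347·0.7549 = 291.0250 − 211.6815 = 79.3435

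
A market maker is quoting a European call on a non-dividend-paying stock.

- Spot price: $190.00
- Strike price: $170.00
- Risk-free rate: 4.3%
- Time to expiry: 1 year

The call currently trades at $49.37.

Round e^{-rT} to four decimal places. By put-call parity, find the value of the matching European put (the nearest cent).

exp(−rT) = exp(−0.043·1) = 0.9579
Put-call parity: C − P = S − K·e^(−rT) = 190 − 170·0.9579 = 190 − 162.8430 = 27.1570
P = C − (C − P) = 49.37 − (27.1570) = 22.2130

$22.21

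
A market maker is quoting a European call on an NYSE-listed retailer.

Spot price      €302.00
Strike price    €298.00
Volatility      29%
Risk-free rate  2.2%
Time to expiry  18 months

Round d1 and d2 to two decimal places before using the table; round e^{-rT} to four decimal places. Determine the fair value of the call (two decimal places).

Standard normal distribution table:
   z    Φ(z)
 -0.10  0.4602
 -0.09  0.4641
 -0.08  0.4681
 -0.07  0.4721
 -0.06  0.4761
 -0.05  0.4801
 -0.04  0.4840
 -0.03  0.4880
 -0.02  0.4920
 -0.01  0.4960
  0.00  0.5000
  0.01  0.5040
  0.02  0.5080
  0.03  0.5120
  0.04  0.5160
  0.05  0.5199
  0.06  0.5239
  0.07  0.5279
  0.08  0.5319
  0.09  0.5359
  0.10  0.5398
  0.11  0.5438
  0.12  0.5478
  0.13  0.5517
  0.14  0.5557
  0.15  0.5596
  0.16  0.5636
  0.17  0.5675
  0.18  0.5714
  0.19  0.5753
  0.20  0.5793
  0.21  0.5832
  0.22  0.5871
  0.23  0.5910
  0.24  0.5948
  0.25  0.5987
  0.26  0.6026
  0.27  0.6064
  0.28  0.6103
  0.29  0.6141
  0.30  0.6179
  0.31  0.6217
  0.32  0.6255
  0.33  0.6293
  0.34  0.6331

T = 1.5;  σ√T = 0.3552
d₁ = [ln(302/298) + (0.022 + ½·0.29²)·1.5] / (σ√T) = (0.0133 + 0.0961) / 0.3552 = 0.3080 ⇒ 0.31
d₂ = 0.3080 − 0.3552 = -0.0471 ⇒ -0.05
e^(−rT) = e^(−0.022·1.5) = 0.9675
N(d₁) = N(0.31) = 0.6217;  N(d₂) = N(-0.05) = 0.4801
C = 302·0.6217 − 298·0.9675·0.4801 = 187.7534 − 138.4200 = 49.3334

€49.33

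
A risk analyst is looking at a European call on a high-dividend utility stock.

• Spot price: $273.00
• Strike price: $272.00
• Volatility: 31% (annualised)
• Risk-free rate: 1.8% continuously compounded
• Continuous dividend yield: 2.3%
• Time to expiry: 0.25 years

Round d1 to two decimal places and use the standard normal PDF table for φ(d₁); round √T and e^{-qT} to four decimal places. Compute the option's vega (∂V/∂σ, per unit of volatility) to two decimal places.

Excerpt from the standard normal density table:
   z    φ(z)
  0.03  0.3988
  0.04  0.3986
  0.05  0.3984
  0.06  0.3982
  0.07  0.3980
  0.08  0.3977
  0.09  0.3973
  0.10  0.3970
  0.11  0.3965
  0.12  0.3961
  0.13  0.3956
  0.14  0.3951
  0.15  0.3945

σ√T = 0.31 × 0.5000 = 0.1550
d₁ = [ln(273/272) + (0.018 − 0.023 + 0.31²/2)·0.25] / 0.1550 = [0.0037 + 0.0108] / 0.1550 = 0.0931 which rounds to 0.09
√T = √0.25 = 0.5000
φ(d₁) = φ(0.09) = 0.3973
e^(−qT) = e^(−0.023·0.25) = 0.9943
vega = S·e^(−qT)·φ(d₁)·√T = 273·0.9943·0.3973·0.5000 = 53.9223

53.92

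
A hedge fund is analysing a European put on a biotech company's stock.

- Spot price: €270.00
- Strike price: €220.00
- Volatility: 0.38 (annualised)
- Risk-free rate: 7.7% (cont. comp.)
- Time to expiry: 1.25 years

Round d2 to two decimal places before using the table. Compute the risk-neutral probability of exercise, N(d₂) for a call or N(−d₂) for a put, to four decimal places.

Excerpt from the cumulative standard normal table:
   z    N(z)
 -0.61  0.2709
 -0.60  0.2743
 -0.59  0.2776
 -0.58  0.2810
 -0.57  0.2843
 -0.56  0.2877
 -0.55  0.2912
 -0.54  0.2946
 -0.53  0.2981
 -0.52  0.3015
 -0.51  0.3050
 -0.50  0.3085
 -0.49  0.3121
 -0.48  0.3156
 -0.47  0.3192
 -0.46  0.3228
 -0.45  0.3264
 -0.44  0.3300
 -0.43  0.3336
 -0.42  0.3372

σ√T = 0.38 × 1.1180 = 0.4249
ln(S/K) + (r + σ²/2)T = ln(270/220) + (0.077 + 0.38²/2)·1.25 = 0.2048 + 0.1865 = 0.3913
d₁ = 0.3913 / 0.4249 = 0.9210 → 0.92
d₂ = d₁ − σ√T = 0.9210 − 0.4249 = 0.4962 → 0.50
Pr(exercise) under Q = N(−d₂) = N(-0.50) = 0.3085

0.3085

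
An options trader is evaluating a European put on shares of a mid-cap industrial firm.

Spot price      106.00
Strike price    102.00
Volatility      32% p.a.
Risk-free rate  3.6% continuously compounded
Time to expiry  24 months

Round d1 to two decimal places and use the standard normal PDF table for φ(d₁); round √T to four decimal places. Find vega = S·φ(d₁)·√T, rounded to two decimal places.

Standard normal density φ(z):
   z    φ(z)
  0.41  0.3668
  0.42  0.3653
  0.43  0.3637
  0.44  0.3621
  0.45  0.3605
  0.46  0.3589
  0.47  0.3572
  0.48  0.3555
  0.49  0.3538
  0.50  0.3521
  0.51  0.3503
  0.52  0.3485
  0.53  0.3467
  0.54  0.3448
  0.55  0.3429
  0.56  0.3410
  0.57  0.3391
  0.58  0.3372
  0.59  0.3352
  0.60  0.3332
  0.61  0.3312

T = 2;  σ√T = 0.4525
d₁ = [ln(106/102) + (0.036 + 0.32²/2)·2] / 0.4525 = [0.0385 + 0.1744] / 0.4525 = 0.4704 which rounds to 0.47
√T = √2 = 1.4142
φ(d₁) = φ(0.47) = 0.3572
vega = S·φ(d₁)·√T = 106·0.3572·1.4142 = 53.5461
(Call and put vega coincide under Black-Scholes.)

53.55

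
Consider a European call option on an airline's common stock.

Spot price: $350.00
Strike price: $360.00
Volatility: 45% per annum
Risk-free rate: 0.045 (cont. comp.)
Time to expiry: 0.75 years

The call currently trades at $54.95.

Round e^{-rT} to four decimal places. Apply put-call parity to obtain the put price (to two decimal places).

$53.00

e^(−rT) = e^(−0.045·0.75) = 0.9668
Put-call parity: C − P = S − K·e^(−rT) = 350 − 360·0.9668 = 350 − 348.0480 = 1.9520
P = C − (C − P) = 54.95 − (1.9520) = 52.9980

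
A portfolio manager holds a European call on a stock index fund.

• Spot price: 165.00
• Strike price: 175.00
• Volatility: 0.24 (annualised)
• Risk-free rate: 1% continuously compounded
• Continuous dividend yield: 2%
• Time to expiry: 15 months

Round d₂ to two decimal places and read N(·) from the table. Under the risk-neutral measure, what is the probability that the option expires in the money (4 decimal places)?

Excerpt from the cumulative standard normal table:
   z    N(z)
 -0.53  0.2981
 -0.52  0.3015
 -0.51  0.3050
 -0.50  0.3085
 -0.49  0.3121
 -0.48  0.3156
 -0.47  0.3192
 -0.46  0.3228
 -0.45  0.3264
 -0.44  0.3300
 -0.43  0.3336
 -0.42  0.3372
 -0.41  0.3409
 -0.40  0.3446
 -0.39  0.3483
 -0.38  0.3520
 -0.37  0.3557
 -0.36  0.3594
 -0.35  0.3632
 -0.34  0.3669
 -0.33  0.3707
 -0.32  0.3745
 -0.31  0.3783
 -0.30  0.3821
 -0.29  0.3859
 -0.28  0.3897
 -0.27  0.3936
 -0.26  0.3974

σ√T = 0.24 × 1.1180 = 0.2683
ln(S/K) + (r − q + σ²/2)T = ln(165/175) + (0.01 − 0.02 + 0.24²/2)·1.25 = -0.0588 + 0.0235 = -0.0353
d₁ = -0.0353 / 0.2683 = -0.1317 → -0.13
d₂ = d₁ − σ√T = -0.1317 − 0.2683 = -0.4000 → -0.40
Risk-neutral Pr[S_T > K] = N(d₂) = N(-0.40) = 0.3446

0.3446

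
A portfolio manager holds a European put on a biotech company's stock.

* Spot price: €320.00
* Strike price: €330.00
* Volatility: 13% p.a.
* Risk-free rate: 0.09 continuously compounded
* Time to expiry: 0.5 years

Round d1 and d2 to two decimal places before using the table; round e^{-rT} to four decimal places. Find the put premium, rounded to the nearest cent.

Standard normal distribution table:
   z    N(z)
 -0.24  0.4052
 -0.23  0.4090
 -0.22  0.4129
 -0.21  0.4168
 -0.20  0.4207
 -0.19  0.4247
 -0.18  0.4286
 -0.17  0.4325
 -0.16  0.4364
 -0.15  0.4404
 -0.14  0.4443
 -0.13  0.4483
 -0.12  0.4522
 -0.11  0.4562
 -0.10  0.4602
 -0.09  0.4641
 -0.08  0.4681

T = 0.5;  σ√T = 0.0919
d₁ = [ln(320/330) + (0.09 + ½·0.13²)·0.5] / (σ√T) = (-0.0308 + 0.0492) / 0.0919 = 0.2007 which rounds to 0.20
d₂ = 0.2007 − 0.0919 = 0.1088 which rounds to 0.11
e^(−rT) = e^(−0.09·0.5) = 0.9560
N(−d₂) = N(-0.11) = 0.4562;  N(−d₁) = N(-0.20) = 0.4207
P = 330·0.9560·0.4562 − 320·0.4207 = 143.9220 − 134.6240 = 9.2980

€9.30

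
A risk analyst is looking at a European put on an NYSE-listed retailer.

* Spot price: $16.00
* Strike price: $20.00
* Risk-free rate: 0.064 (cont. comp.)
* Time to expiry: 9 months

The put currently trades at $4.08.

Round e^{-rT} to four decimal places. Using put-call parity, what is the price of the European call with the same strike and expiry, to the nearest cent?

e^(−rT) = e^(−0.064·0.75) = 0.9531
Put-call parity: C − P = S − K·e^(−rT) = 16 − 20·0.9531 = 16 − 19.0620 = -3.0620
C = P + (C − P) = 4.08 + (-3.0620) = 1.0180

$1.02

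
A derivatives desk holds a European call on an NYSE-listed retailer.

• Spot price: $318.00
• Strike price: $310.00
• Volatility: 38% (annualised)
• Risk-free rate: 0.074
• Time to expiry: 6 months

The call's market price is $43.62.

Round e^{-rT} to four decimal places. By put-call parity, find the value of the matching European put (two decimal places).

exp(−rT) = exp(−0.074·0.5) = 0.9637
Put-call parity: C − P = S − K·e^(−rT) = 318 − 310·0.9637 = 318 − 298.7470 = 19.2530
P = C − (C − P) = 43.62 − (19.2530) = 24.3670

$24.37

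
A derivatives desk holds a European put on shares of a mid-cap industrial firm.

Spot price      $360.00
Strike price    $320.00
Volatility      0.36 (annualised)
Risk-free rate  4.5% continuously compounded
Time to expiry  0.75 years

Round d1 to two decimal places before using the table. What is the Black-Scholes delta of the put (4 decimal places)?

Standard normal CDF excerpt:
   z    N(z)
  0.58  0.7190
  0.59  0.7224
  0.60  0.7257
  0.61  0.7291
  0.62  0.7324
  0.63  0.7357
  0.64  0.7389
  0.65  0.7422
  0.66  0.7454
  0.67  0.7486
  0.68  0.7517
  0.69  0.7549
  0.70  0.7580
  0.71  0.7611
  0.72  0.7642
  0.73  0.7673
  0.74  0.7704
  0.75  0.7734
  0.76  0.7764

T = 0.75;  σ√T = 0.3118
d₁ = [ln(360/320) + (0.045 + 0.36²/2)·0.75] / 0.3118 = [0.1178 + 0.0823] / 0.3118 = 0.6419 ≈ 0.64
N(d₁) = N(0.64) = 0.7389
Δ_put = N(d₁) − 1 = 0.7389 − 1 = -0.2611

-0.2611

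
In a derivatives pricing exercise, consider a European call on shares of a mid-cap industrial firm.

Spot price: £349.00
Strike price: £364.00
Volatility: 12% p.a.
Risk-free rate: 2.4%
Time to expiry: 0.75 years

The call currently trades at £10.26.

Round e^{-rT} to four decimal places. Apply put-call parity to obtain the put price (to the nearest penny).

£18.78

e^(−rT) = e^(−0.024·0.75) = 0.9822
Put-call parity: C − P = S − K·e^(−rT) = 349 − 364·0.9822 = 349 − 357.5208 = -8.5208
P = C − (C − P) = 10.26 − (-8.5208) = 18.7808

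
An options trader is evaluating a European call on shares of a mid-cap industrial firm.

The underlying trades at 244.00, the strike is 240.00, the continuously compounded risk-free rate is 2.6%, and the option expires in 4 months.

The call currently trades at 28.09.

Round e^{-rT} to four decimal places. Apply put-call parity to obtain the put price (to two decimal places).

exp(−rT) = exp(−0.026·0.3333) = 0.9914
Put-call parity: C − P = S − K·e^(−rT) = 244 − 240·0.9914 = 244 − 237.9360 = 6.0640
P = C − (C − P) = 28.09 − (6.0640) = 22.0260

22.03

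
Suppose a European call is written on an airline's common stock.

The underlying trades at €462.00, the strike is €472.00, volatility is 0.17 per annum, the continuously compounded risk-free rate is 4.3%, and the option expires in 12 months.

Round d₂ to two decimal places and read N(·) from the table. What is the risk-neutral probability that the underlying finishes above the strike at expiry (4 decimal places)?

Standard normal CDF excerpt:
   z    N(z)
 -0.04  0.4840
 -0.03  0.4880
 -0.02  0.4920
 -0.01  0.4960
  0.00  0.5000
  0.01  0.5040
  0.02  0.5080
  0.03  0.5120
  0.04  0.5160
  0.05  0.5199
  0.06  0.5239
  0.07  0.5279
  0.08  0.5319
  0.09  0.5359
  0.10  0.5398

0.5160

σ√T = 0.17·√1 = 0.1700
ln(S/K) + (r + σ²/2)T = ln(462/472) + (0.043 + 0.17²/2)·1 = -0.0214 + 0.0575 = 0.0360
d₁ = 0.0360 / 0.1700 = 0.2120 ⇒ 0.21
d₂ = d₁ − σ√T = 0.2120 − 0.1700 = 0.0420 ⇒ 0.04
Risk-neutral Pr[S_T > K] = N(d₂) = N(0.04) = 0.5160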